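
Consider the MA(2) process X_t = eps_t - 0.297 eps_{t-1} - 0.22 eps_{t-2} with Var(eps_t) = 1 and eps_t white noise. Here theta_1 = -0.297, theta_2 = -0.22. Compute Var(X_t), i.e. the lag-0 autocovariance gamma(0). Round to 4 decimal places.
\gamma(0) = 1.1366

For an MA(q) process X_t = eps_t + sum_i theta_i eps_{t-i} with
Var(eps_t) = sigma^2, the variance is
  gamma(0) = sigma^2 * (1 + sum_i theta_i^2).
  sum_i theta_i^2 = (-0.297)^2 + (-0.22)^2 = 0.088209 + 0.0484 = 0.136609.
  gamma(0) = 1 * (1 + 0.136609) = 1 * 1.136609 = 1.136609, which rounds to 1.1366.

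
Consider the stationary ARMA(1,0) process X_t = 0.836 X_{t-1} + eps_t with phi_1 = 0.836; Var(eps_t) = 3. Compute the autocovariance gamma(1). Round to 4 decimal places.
\gamma(1) = 8.3293

Multiply the model equation by X_{t-k} and take expectations. With theta_0 = psi_0 = 1 and psi_j the MA(infinity) weights, this gives
  gamma(k) - sum_i phi_i gamma(k-i) = c_k,
  c_k = sigma^2 * sum_{j=k..q} theta_j psi_{j-k}   (c_k = 0 for k > q),
using gamma(-m) = gamma(m).
Pure AR (q = 0): c_0 = sigma^2 = 3, c_k = 0 for k >= 1.
Equations for k = 0 and k = 1 (AR order 1):
  gamma(0) = phi_1 gamma(1) + c_0
  gamma(1) = phi_1 gamma(0) + c_1
Substituting the second into the first: gamma(0) (1 - phi_1^2) = c_0 + phi_1 c_1, so
  gamma(0) = c_0 / (1 - phi_1^2) = 3 / (1 - (0.836)^2) = 3 / 0.301104 = 9.963335.
  gamma(1) = phi_1 gamma(0) = (0.836)(9.963335) = 8.329348.
Therefore gamma(1) = 8.3293 (to 4 decimal places).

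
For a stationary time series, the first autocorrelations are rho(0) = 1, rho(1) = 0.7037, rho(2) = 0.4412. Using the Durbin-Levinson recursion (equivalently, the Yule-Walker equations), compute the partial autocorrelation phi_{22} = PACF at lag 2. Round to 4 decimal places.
\phi_{22} = -0.1070

The PACF at lag k is phi_{kk}, the last component of the solution
to the Yule-Walker system G_k phi = r_k where
  (G_k)_{ij} = rho(|i - j|), (r_k)_i = rho(i), i,j = 1..k.
Equivalently, Durbin-Levinson gives phi_{kk} iteratively:
  phi_{11} = rho(1)
  phi_{kk} = [rho(k) - sum_{j=1..k-1} phi_{k-1,j} rho(k-j)]
            / [1 - sum_{j=1..k-1} phi_{k-1,j} rho(j)],
  phi_{k,j} = phi_{k-1,j} - phi_{kk} phi_{k-1,k-j},  j = 1..k-1.
Step k = 1:
  phi_11 = rho(1) = 0.7037.
Step k = 2:
  phi_22 = [rho(2) - phi_11 rho(1)] / [1 - phi_11 rho(1)] = [0.4412 - (0.7037)(0.7037)] / [1 - (0.7037)(0.7037)]
         = -0.05399369 / 0.50480631 = -0.107.
Therefore phi_{22} = -0.1070.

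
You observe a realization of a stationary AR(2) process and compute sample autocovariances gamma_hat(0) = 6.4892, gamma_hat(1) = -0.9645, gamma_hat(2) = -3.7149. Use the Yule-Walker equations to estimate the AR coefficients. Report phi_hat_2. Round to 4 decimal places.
\hat\phi_{2} = -0.6080

The Yule-Walker equations for an AR(p) process read, in matrix form,
  Gamma_p phi = r_p,   with   (Gamma_p)_{ij} = gamma(|i - j|),
                       (r_p)_i = gamma(i),   i,j = 1..p.
Substitute the sample gammas (Toeplitz matrix and right-hand side of size 2):
  Gamma_p = [[6.4892, -0.9645], [-0.9645, 6.4892]]
  r_p     = [-0.9645, -3.7149]
Written out:
  6.4892 phi_1 - 0.9645 phi_2 = -0.9645
  -0.9645 phi_1 + 6.4892 phi_2 = -3.7149
Solve by Cramer's rule:
  det = gamma(0)^2 - gamma(1)^2 = (6.4892)^2 - (-0.9645)^2 = 42.10971664 - 0.93026025 = 41.17945639
  phi_hat_1 = [gamma(1) gamma(0) - gamma(1) gamma(2)] / det = [(-0.9645)(6.4892) - (-0.9645)(-3.7149)] / 41.17945639 = -9.84185445 / 41.17945639 = -0.239
  phi_hat_2 = [gamma(0) gamma(2) - gamma(1)^2] / det = [(6.4892)(-3.7149) - (-0.9645)^2] / 41.17945639 = -25.03698933 / 41.17945639 = -0.608
So phi_hat = [-0.2390, -0.6080].
Therefore phi_hat_2 = -0.6080.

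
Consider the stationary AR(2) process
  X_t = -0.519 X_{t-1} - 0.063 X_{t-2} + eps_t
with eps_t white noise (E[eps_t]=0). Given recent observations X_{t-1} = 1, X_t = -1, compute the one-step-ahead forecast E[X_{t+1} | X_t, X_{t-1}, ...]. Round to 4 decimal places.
E[X_{t+1} \mid \mathcal F_t] = 0.4560

For an AR(p) model X_t = c + sum_i phi_i X_{t-i} + eps_t, the
one-step-ahead conditional mean is
  E[X_{t+1} | X_t, ...] = c + sum_i phi_i X_{t+1-i}.
Substitute known values:
  E[X_{t+1} | ...] = (-0.519) * (-1) + (-0.063) * (1)
                   = 0.4560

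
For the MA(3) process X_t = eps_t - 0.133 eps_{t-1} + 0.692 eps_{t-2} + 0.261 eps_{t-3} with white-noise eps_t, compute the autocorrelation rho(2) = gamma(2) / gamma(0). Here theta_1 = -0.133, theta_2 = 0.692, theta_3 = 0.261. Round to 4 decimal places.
\rho(2) = 0.4201

For an MA(q) process with theta_0 = 1, the autocovariance is
  gamma(k) = sigma^2 * sum_{i=0..q-k} theta_i * theta_{i+k},
and rho(k) = gamma(k) / gamma(0). Sigma^2 cancels.
  numerator   = (1)*(0.692) + (-0.133)*(0.261) = 0.657287.
  denominator = (1)^2 + (-0.133)^2 + (0.692)^2 + (0.261)^2 = 1.564674.
  rho(2) = 0.657287 / 1.564674 = 0.4201.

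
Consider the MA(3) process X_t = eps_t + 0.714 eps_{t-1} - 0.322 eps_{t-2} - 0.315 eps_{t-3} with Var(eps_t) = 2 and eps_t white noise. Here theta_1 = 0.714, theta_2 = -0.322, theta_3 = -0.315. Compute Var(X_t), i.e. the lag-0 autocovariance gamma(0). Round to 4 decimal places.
\gamma(0) = 3.4254

For an MA(q) process X_t = eps_t + sum_i theta_i eps_{t-i} with
Var(eps_t) = sigma^2, the variance is
  gamma(0) = sigma^2 * (1 + sum_i theta_i^2).
  sum_i theta_i^2 = (0.714)^2 + (-0.322)^2 + (-0.315)^2 = 0.509796 + 0.103684 + 0.099225 = 0.712705.
  gamma(0) = 2 * (1 + 0.712705) = 2 * 1.712705 = 3.42541, which rounds to 3.4254.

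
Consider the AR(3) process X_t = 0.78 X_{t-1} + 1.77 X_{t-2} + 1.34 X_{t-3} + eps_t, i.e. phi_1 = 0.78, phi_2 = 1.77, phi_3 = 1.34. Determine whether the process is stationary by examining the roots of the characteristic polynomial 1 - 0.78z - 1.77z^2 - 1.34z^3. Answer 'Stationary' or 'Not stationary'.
\text{Not stationary}

The AR(p) characteristic polynomial is P(z) = 1 - 0.78z - 1.77z^2 - 1.34z^3.
Stationarity requires all roots to lie outside the unit circle, i.e. |z| > 1 for every root.
Degree 3: look for a simple real root z0 first, then factor out (1 - z/z0) and solve the remaining quadratic.
Testing z0 = 0.5: P(0.5) = 1 + (-0.78)(0.5) + (-1.77)(0.5)^2 + (-1.34)(0.5)^3
  = 1 + (-0.39) + (-0.4425) + (-0.1675) = 0.  So z_0 = 0.5 is a root, |z_0| = 0.5.
Divide out the factor (1 - 2 z) = (1 - z/z0) (since 1/z0 = 2):
  P(z) = (1 - 2 z)(1 + (1.22) z + (0.67) z^2)
  [check: z-coef 1.22 - (2) = -0.78; z^2-coef 0.67 - (2)(1.22) = -1.77; z^3-coef -(2)(0.67) = -1.34.]
Remaining roots from the quadratic factor 1 + (1.22) z + (0.67) z^2:
  Set 1 + (1.22) z + (0.67) z^2 = 0, i.e. a z^2 + b z + c = 0 with a = 0.67, b = 1.22, c = 1.
  Discriminant D = b^2 - 4ac = (1.22)^2 - 4*(0.67)*1 = 1.4884 - (2.68) = -1.1916.
  D < 0, so the roots are the complex-conjugate pair z = (-b +/- i sqrt(-D)) / (2a) = -0.9104 +/- 0.8146i.
  For a conjugate pair |z|^2 = z * conj(z) = (product of roots) = c/a = 1/(0.67) = 1.492537, so |z| = sqrt(1.492537) = 1.2217 for both roots.
Moduli of all roots: 0.5000, 1.2217, 1.2217.
All moduli strictly greater than 1? No.
Verdict: Not stationary.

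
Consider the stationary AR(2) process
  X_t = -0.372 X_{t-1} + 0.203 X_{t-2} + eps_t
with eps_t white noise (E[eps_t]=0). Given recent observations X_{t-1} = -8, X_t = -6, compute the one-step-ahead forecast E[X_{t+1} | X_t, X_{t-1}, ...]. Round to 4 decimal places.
E[X_{t+1} \mid \mathcal F_t] = 0.6080

For an AR(p) model X_t = c + sum_i phi_i X_{t-i} + eps_t, the
one-step-ahead conditional mean is
  E[X_{t+1} | X_t, ...] = c + sum_i phi_i X_{t+1-i}.
Substitute known values:
  E[X_{t+1} | ...] = (-0.372) * (-6) + (0.203) * (-8)
                   = 0.6080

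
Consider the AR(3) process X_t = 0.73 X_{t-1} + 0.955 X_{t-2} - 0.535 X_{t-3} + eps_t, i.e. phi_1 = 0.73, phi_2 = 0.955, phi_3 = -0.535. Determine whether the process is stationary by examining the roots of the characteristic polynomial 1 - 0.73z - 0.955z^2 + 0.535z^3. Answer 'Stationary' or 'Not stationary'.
\text{Not stationary}

The AR(p) characteristic polynomial is P(z) = 1 - 0.73z - 0.955z^2 + 0.535z^3.
Stationarity requires all roots to lie outside the unit circle, i.e. |z| > 1 for every root.
Degree 3: look for a simple real root z0 first, then factor out (1 - z/z0) and solve the remaining quadratic.
Testing z0 = 2: P(2) = 1 + (-0.73)(2) + (-0.955)(2)^2 + (0.535)(2)^3
  = 1 + (-1.46) + (-3.82) + (4.28) = 0.  So z_0 = 2 is a root, |z_0| = 2.
Divide out the factor (1 - 0.5 z) = (1 - z/z0) (since 1/z0 = 0.5):
  P(z) = (1 - 0.5 z)(1 + (-0.23) z + (-1.07) z^2)
  [check: z-coef -0.23 - (0.5) = -0.73; z^2-coef -1.07 - (0.5)(-0.23) = -0.955; z^3-coef -(0.5)(-1.07) = 0.535.]
Remaining roots from the quadratic factor 1 + (-0.23) z + (-1.07) z^2:
  Set 1 + (-0.23) z + (-1.07) z^2 = 0, i.e. a z^2 + b z + c = 0 with a = -1.07, b = -0.23, c = 1.
  Discriminant D = b^2 - 4ac = (-0.23)^2 - 4*(-1.07)*1 = 0.0529 - (-4.28) = 4.3329.
  D >= 0, so the roots are real: z = (-b +/- sqrt(D)) / (2a) = (0.23 +/- 2.081562) / (-2.14).
    z_1 = (0.23 + 2.081562) / (-2.14) = -1.0802,   |z_1| = 1.0802.
    z_2 = (0.23 - 2.081562) / (-2.14) = 0.8652,   |z_2| = 0.8652.
Moduli of all roots: 2.0000, 1.0802, 0.8652.
All moduli strictly greater than 1? No.
Verdict: Not stationary.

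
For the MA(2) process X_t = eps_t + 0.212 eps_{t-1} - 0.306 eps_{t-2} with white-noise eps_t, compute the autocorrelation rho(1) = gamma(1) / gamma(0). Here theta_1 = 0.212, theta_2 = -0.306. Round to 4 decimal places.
\rho(1) = 0.1292

For an MA(q) process with theta_0 = 1, the autocovariance is
  gamma(k) = sigma^2 * sum_{i=0..q-k} theta_i * theta_{i+k},
and rho(k) = gamma(k) / gamma(0). Sigma^2 cancels.
  numerator   = (1)*(0.212) + (0.212)*(-0.306) = 0.147128.
  denominator = (1)^2 + (0.212)^2 + (-0.306)^2 = 1.13858.
  rho(1) = 0.147128 / 1.13858 = 0.1292.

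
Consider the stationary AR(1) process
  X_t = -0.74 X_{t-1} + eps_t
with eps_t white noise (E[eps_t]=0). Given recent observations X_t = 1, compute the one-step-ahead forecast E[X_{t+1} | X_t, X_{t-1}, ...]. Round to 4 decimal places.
E[X_{t+1} \mid \mathcal F_t] = -0.7400

For an AR(p) model X_t = c + sum_i phi_i X_{t-i} + eps_t, the
one-step-ahead conditional mean is
  E[X_{t+1} | X_t, ...] = c + sum_i phi_i X_{t+1-i}.
Substitute known values:
  E[X_{t+1} | ...] = (-0.74) * (1)
                   = -0.7400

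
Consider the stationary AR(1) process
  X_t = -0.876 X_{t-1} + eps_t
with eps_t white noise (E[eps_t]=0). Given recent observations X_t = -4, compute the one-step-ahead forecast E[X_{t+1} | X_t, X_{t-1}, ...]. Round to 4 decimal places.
E[X_{t+1} \mid \mathcal F_t] = 3.5040

For an AR(p) model X_t = c + sum_i phi_i X_{t-i} + eps_t, the
one-step-ahead conditional mean is
  E[X_{t+1} | X_t, ...] = c + sum_i phi_i X_{t+1-i}.
Substitute known values:
  E[X_{t+1} | ...] = (-0.876) * (-4)
                   = 3.5040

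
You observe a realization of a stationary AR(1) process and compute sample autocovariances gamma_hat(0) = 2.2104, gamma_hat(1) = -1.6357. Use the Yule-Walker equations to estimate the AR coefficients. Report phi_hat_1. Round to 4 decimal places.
\hat\phi_{1} = -0.7400

The Yule-Walker equations for an AR(p) process read, in matrix form,
  Gamma_p phi = r_p,   with   (Gamma_p)_{ij} = gamma(|i - j|),
                       (r_p)_i = gamma(i),   i,j = 1..p.
Substitute the sample gammas (Toeplitz matrix and right-hand side of size 1):
  Gamma_p = [[2.2104]]
  r_p     = [-1.6357]
With p = 1 this is the single equation gamma(0) phi_1 = gamma(1):
  phi_hat_1 = gamma(1) / gamma(0) = -1.6357 / 2.2104 = -0.7400.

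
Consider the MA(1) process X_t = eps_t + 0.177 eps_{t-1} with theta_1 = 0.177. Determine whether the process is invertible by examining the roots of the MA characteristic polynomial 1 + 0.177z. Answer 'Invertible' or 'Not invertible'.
\text{Invertible}

The MA(q) characteristic polynomial is P(z) = 1 + 0.177z.
Invertibility requires all roots to lie outside the unit circle, i.e. |z| > 1 for every root.
This is linear in z: 1 + (0.177) z = 0  =>  z = -1/(0.177) = -5.649718,  |z| = 5.649718.
Moduli of all roots: 5.6497.
All moduli strictly greater than 1? Yes.
Verdict: Invertible.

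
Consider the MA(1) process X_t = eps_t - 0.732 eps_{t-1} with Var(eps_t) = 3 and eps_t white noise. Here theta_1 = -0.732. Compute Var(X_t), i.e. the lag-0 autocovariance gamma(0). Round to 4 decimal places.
\gamma(0) = 4.6075

For an MA(q) process X_t = eps_t + sum_i theta_i eps_{t-i} with
Var(eps_t) = sigma^2, the variance is
  gamma(0) = sigma^2 * (1 + sum_i theta_i^2).
  sum_i theta_i^2 = (-0.732)^2 = 0.535824.
  gamma(0) = 3 * (1 + 0.535824) = 3 * 1.535824 = 4.607472, which rounds to 4.6075.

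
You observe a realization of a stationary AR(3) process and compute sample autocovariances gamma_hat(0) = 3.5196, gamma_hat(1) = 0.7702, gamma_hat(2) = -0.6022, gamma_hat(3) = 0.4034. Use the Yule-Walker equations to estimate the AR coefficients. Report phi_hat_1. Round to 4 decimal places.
\hat\phi_{1} = 0.3230

The Yule-Walker equations for an AR(p) process read, in matrix form,
  Gamma_p phi = r_p,   with   (Gamma_p)_{ij} = gamma(|i - j|),
                       (r_p)_i = gamma(i),   i,j = 1..p.
Substitute the sample gammas (Toeplitz matrix and right-hand side of size 3):
  Gamma_p = [[3.5196, 0.7702, -0.6022], [0.7702, 3.5196, 0.7702], [-0.6022, 0.7702, 3.5196]]
  r_p     = [0.7702, -0.6022, 0.4034]
Written out (R1..R3):
  (R1) 3.5196 phi_1 + 0.7702 phi_2 - 0.6022 phi_3 = 0.7702
  (R2) 0.7702 phi_1 + 3.5196 phi_2 + 0.7702 phi_3 = -0.6022
  (R3) -0.6022 phi_1 + 0.7702 phi_2 + 3.5196 phi_3 = 0.4034
Gaussian elimination:
  R2 <- R2 - (0.7702/3.5196) R1 = R2 - (0.218832) R1:  3.351056 phi_2 + 0.90198 phi_3 = -0.770744
  R3 <- R3 - (-0.6022/3.5196) R1 = R3 - (-0.171099) R1:  0.90198 phi_2 + 3.416564 phi_3 = 0.53518
  R3 <- R3 - (0.90198/3.351056) R2 = R3 - (0.269163) R2:  3.173784 phi_3 = 0.742636
Back-substitution:
  phi_hat_3 = 0.742636 / 3.173784 = 0.233991
  phi_hat_2 = (-0.770744 - (0.90198)(0.233991)) / 3.351056 = -0.292982
  phi_hat_1 = (0.7702 - (0.7702)(-0.292982) - (-0.6022)(0.233991)) / 3.5196 = 0.322981
So phi_hat = [0.3230, -0.2930, 0.2340].
Therefore phi_hat_1 = 0.3230.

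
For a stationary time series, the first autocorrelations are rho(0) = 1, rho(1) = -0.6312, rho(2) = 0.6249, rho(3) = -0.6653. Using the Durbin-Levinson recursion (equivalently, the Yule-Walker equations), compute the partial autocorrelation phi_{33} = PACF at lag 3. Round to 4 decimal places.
\phi_{33} = -0.3520

The PACF at lag k is phi_{kk}, the last component of the solution
to the Yule-Walker system G_k phi = r_k where
  (G_k)_{ij} = rho(|i - j|), (r_k)_i = rho(i), i,j = 1..k.
Equivalently, Durbin-Levinson gives phi_{kk} iteratively:
  phi_{11} = rho(1)
  phi_{kk} = [rho(k) - sum_{j=1..k-1} phi_{k-1,j} rho(k-j)]
            / [1 - sum_{j=1..k-1} phi_{k-1,j} rho(j)],
  phi_{k,j} = phi_{k-1,j} - phi_{kk} phi_{k-1,k-j},  j = 1..k-1.
Step k = 1:
  phi_11 = rho(1) = -0.6312.
Step k = 2:
  phi_22 = [rho(2) - phi_11 rho(1)] / [1 - phi_11 rho(1)] = [0.6249 - (-0.6312)(-0.6312)] / [1 - (-0.6312)(-0.6312)]
         = 0.22648656 / 0.60158656 = 0.376482.
  Update: phi_21 = phi_11 - phi_22 phi_11 = -0.6312 - (0.376482)(-0.6312) = -0.393565.
Step k = 3:
  phi_33 = [rho(3) - phi_21 rho(2) - phi_22 rho(1)] / [1 - phi_21 rho(1) - phi_22 rho(2)]
    numerator   = -0.6653 - (-0.393565)(0.6249) - (0.376482)(-0.6312) = -0.18172605
    denominator = 1 - (-0.393565)(-0.6312) - (0.376482)(0.6249) = 0.51631843
  phi_33 = -0.18172605 / 0.51631843 = -0.352.
Therefore phi_{33} = -0.3520.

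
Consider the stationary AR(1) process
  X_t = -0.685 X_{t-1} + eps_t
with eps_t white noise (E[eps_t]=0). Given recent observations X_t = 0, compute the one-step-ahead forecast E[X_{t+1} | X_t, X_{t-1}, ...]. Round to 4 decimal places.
E[X_{t+1} \mid \mathcal F_t] = 0.0000

For an AR(p) model X_t = c + sum_i phi_i X_{t-i} + eps_t, the
one-step-ahead conditional mean is
  E[X_{t+1} | X_t, ...] = c + sum_i phi_i X_{t+1-i}.
Substitute known values:
  E[X_{t+1} | ...] = (-0.685) * (0)
                   = 0.0000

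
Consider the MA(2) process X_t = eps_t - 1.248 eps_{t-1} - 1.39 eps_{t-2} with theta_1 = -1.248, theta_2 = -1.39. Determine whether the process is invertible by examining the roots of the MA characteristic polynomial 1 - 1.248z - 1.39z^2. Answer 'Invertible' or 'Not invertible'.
\text{Not invertible}

The MA(q) characteristic polynomial is P(z) = 1 - 1.248z - 1.39z^2.
Invertibility requires all roots to lie outside the unit circle, i.e. |z| > 1 for every root.
Set 1 + (-1.248) z + (-1.39) z^2 = 0, i.e. a z^2 + b z + c = 0 with a = -1.39, b = -1.248, c = 1.
Discriminant D = b^2 - 4ac = (-1.248)^2 - 4*(-1.39)*1 = 1.557504 - (-5.56) = 7.117504.
D >= 0, so the roots are real: z = (-b +/- sqrt(D)) / (2a) = (1.248 +/- 2.667865) / (-2.78).
  z_1 = (1.248 + 2.667865) / (-2.78) = -1.4086,   |z_1| = 1.4086.
  z_2 = (1.248 - 2.667865) / (-2.78) = 0.5107,   |z_2| = 0.5107.
Moduli of all roots: 1.4086, 0.5107.
All moduli strictly greater than 1? No.
Verdict: Not invertible.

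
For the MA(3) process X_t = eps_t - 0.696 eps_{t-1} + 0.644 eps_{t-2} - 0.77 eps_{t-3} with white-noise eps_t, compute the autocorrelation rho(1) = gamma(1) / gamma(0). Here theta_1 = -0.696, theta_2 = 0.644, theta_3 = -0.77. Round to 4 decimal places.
\rho(1) = -0.6581

For an MA(q) process with theta_0 = 1, the autocovariance is
  gamma(k) = sigma^2 * sum_{i=0..q-k} theta_i * theta_{i+k},
and rho(k) = gamma(k) / gamma(0). Sigma^2 cancels.
  numerator   = (1)*(-0.696) + (-0.696)*(0.644) + (0.644)*(-0.77) = -1.640104.
  denominator = (1)^2 + (-0.696)^2 + (0.644)^2 + (-0.77)^2 = 2.492052.
  rho(1) = -1.640104 / 2.492052 = -0.6581.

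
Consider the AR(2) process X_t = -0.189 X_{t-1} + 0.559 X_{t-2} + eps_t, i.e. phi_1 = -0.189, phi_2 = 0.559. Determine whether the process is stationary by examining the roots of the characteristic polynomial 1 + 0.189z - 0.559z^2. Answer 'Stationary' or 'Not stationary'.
\text{Stationary}

The AR(p) characteristic polynomial is P(z) = 1 + 0.189z - 0.559z^2.
Stationarity requires all roots to lie outside the unit circle, i.e. |z| > 1 for every root.
Set 1 + (0.189) z + (-0.559) z^2 = 0, i.e. a z^2 + b z + c = 0 with a = -0.559, b = 0.189, c = 1.
Discriminant D = b^2 - 4ac = (0.189)^2 - 4*(-0.559)*1 = 0.035721 - (-2.236) = 2.271721.
D >= 0, so the roots are real: z = (-b +/- sqrt(D)) / (2a) = (-0.189 +/- 1.507223) / (-1.118).
  z_1 = (-0.189 + 1.507223) / (-1.118) = -1.1791,   |z_1| = 1.1791.
  z_2 = (-0.189 - 1.507223) / (-1.118) = 1.5172,   |z_2| = 1.5172.
Moduli of all roots: 1.1791, 1.5172.
All moduli strictly greater than 1? Yes.
Verdict: Stationary.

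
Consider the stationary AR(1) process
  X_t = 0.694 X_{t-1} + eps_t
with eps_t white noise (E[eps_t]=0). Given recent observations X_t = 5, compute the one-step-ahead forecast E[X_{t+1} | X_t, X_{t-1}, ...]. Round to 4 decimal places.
E[X_{t+1} \mid \mathcal F_t] = 3.4700

For an AR(p) model X_t = c + sum_i phi_i X_{t-i} + eps_t, the
one-step-ahead conditional mean is
  E[X_{t+1} | X_t, ...] = c + sum_i phi_i X_{t+1-i}.
Substitute known values:
  E[X_{t+1} | ...] = (0.694) * (5)
                   = 3.4700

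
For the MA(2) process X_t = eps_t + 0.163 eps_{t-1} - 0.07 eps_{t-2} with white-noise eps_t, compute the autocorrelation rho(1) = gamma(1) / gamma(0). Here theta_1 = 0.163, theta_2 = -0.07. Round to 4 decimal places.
\rho(1) = 0.1470

For an MA(q) process with theta_0 = 1, the autocovariance is
  gamma(k) = sigma^2 * sum_{i=0..q-k} theta_i * theta_{i+k},
and rho(k) = gamma(k) / gamma(0). Sigma^2 cancels.
  numerator   = (1)*(0.163) + (0.163)*(-0.07) = 0.15159.
  denominator = (1)^2 + (0.163)^2 + (-0.07)^2 = 1.031469.
  rho(1) = 0.15159 / 1.031469 = 0.1470.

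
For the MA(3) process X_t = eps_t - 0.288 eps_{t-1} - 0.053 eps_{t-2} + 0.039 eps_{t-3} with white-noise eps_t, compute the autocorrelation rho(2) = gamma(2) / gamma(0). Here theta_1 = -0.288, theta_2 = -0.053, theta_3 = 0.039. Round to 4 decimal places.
\rho(2) = -0.0591

For an MA(q) process with theta_0 = 1, the autocovariance is
  gamma(k) = sigma^2 * sum_{i=0..q-k} theta_i * theta_{i+k},
and rho(k) = gamma(k) / gamma(0). Sigma^2 cancels.
  numerator   = (1)*(-0.053) + (-0.288)*(0.039) = -0.064232.
  denominator = (1)^2 + (-0.288)^2 + (-0.053)^2 + (0.039)^2 = 1.087274.
  rho(2) = -0.064232 / 1.087274 = -0.0591.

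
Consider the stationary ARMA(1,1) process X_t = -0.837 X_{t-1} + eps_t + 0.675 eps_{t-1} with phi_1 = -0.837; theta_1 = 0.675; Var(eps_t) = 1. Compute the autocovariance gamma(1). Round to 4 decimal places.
\gamma(1) = -0.2354

Multiply the model equation by X_{t-k} and take expectations. With theta_0 = psi_0 = 1 and psi_j the MA(infinity) weights, this gives
  gamma(k) - sum_i phi_i gamma(k-i) = c_k,
  c_k = sigma^2 * sum_{j=k..q} theta_j psi_{j-k}   (c_k = 0 for k > q),
using gamma(-m) = gamma(m).
psi-weights needed (psi_j = theta_j + sum_i phi_i psi_{j-i}):
  psi_1 = theta_1 + phi_1 = 0.675 + (-0.837) = -0.162
Right-hand sides:
  c_0 = sigma^2 (1 + theta_1 psi_1) = 1 * (1 + (0.675)(-0.162)) = 1 * 0.89065 = 0.89065
  c_1 = sigma^2 theta_1 = 1 * (0.675) = 0.675
  c_2 = 0
Equations for k = 0 and k = 1 (AR order 1):
  gamma(0) = phi_1 gamma(1) + c_0
  gamma(1) = phi_1 gamma(0) + c_1
Substituting the second into the first: gamma(0) (1 - phi_1^2) = c_0 + phi_1 c_1, so
  gamma(0) = (c_0 + phi_1 c_1) / (1 - phi_1^2) = (0.89065 + (-0.837)(0.675)) / (1 - (-0.837)^2) = 0.325675 / 0.299431 = 1.087646.
  gamma(1) = phi_1 gamma(0) + c_1 = (-0.837)(1.087646) + (0.675) = -0.23536.
Therefore gamma(1) = -0.2354 (to 4 decimal places).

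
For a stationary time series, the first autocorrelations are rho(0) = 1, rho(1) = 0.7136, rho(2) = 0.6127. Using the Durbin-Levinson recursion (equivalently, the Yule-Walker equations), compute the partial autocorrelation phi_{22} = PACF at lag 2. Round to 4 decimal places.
\phi_{22} = 0.2108

The PACF at lag k is phi_{kk}, the last component of the solution
to the Yule-Walker system G_k phi = r_k where
  (G_k)_{ij} = rho(|i - j|), (r_k)_i = rho(i), i,j = 1..k.
Equivalently, Durbin-Levinson gives phi_{kk} iteratively:
  phi_{11} = rho(1)
  phi_{kk} = [rho(k) - sum_{j=1..k-1} phi_{k-1,j} rho(k-j)]
            / [1 - sum_{j=1..k-1} phi_{k-1,j} rho(j)],
  phi_{k,j} = phi_{k-1,j} - phi_{kk} phi_{k-1,k-j},  j = 1..k-1.
Step k = 1:
  phi_11 = rho(1) = 0.7136.
Step k = 2:
  phi_22 = [rho(2) - phi_11 rho(1)] / [1 - phi_11 rho(1)] = [0.6127 - (0.7136)(0.7136)] / [1 - (0.7136)(0.7136)]
         = 0.10347504 / 0.49077504 = 0.2108.
Therefore phi_{22} = 0.2108.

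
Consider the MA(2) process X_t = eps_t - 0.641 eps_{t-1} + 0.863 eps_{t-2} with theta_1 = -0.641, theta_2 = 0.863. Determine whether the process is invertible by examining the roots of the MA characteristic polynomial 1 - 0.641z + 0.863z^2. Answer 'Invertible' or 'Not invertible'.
\text{Invertible}

The MA(q) characteristic polynomial is P(z) = 1 - 0.641z + 0.863z^2.
Invertibility requires all roots to lie outside the unit circle, i.e. |z| > 1 for every root.
Set 1 + (-0.641) z + (0.863) z^2 = 0, i.e. a z^2 + b z + c = 0 with a = 0.863, b = -0.641, c = 1.
Discriminant D = b^2 - 4ac = (-0.641)^2 - 4*(0.863)*1 = 0.410881 - (3.452) = -3.041119.
D < 0, so the roots are the complex-conjugate pair z = (-b +/- i sqrt(-D)) / (2a) = 0.3714 +/- 1.0104i.
For a conjugate pair |z|^2 = z * conj(z) = (product of roots) = c/a = 1/(0.863) = 1.158749, so |z| = sqrt(1.158749) = 1.0765 for both roots.
Moduli of all roots: 1.0765, 1.0765.
All moduli strictly greater than 1? Yes.
Verdict: Invertible.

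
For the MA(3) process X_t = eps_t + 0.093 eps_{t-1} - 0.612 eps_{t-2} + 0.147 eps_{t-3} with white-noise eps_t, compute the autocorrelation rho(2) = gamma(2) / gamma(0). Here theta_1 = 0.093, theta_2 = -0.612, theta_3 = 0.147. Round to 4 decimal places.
\rho(2) = -0.4259

For an MA(q) process with theta_0 = 1, the autocovariance is
  gamma(k) = sigma^2 * sum_{i=0..q-k} theta_i * theta_{i+k},
and rho(k) = gamma(k) / gamma(0). Sigma^2 cancels.
  numerator   = (1)*(-0.612) + (0.093)*(0.147) = -0.598329.
  denominator = (1)^2 + (0.093)^2 + (-0.612)^2 + (0.147)^2 = 1.404802.
  rho(2) = -0.598329 / 1.404802 = -0.4259.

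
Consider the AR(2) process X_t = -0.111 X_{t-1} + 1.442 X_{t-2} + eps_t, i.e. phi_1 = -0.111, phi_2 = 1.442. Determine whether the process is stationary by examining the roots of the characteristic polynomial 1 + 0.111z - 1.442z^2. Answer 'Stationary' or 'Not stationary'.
\text{Not stationary}

The AR(p) characteristic polynomial is P(z) = 1 + 0.111z - 1.442z^2.
Stationarity requires all roots to lie outside the unit circle, i.e. |z| > 1 for every root.
Set 1 + (0.111) z + (-1.442) z^2 = 0, i.e. a z^2 + b z + c = 0 with a = -1.442, b = 0.111, c = 1.
Discriminant D = b^2 - 4ac = (0.111)^2 - 4*(-1.442)*1 = 0.012321 - (-5.768) = 5.780321.
D >= 0, so the roots are real: z = (-b +/- sqrt(D)) / (2a) = (-0.111 +/- 2.40423) / (-2.884).
  z_1 = (-0.111 + 2.40423) / (-2.884) = -0.7952,   |z_1| = 0.7952.
  z_2 = (-0.111 - 2.40423) / (-2.884) = 0.8721,   |z_2| = 0.8721.
Moduli of all roots: 0.7952, 0.8721.
All moduli strictly greater than 1? No.
Verdict: Not stationary.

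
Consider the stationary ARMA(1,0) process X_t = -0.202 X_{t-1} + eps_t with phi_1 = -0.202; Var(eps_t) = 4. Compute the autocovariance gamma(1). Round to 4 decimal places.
\gamma(1) = -0.8424

Multiply the model equation by X_{t-k} and take expectations. With theta_0 = psi_0 = 1 and psi_j the MA(infinity) weights, this gives
  gamma(k) - sum_i phi_i gamma(k-i) = c_k,
  c_k = sigma^2 * sum_{j=k..q} theta_j psi_{j-k}   (c_k = 0 for k > q),
using gamma(-m) = gamma(m).
Pure AR (q = 0): c_0 = sigma^2 = 4, c_k = 0 for k >= 1.
Equations for k = 0 and k = 1 (AR order 1):
  gamma(0) = phi_1 gamma(1) + c_0
  gamma(1) = phi_1 gamma(0) + c_1
Substituting the second into the first: gamma(0) (1 - phi_1^2) = c_0 + phi_1 c_1, so
  gamma(0) = c_0 / (1 - phi_1^2) = 4 / (1 - (-0.202)^2) = 4 / 0.959196 = 4.170159.
  gamma(1) = phi_1 gamma(0) = (-0.202)(4.170159) = -0.842372.
Therefore gamma(1) = -0.8424 (to 4 decimal places).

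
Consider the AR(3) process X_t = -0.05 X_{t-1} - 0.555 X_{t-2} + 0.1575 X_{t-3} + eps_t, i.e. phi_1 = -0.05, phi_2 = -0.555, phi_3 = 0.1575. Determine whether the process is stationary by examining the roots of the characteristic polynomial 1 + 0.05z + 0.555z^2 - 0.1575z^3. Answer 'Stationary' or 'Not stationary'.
\text{Stationary}

The AR(p) characteristic polynomial is P(z) = 1 + 0.05z + 0.555z^2 - 0.1575z^3.
Stationarity requires all roots to lie outside the unit circle, i.e. |z| > 1 for every root.
Degree 3: look for a simple real root z0 first, then factor out (1 - z/z0) and solve the remaining quadratic.
Testing z0 = 4: P(4) = 1 + (0.05)(4) + (0.555)(4)^2 + (-0.1575)(4)^3
  = 1 + (0.2) + (8.88) + (-10.08) = 0.  So z_0 = 4 is a root, |z_0| = 4.
Divide out the factor (1 - 0.25 z) = (1 - z/z0) (since 1/z0 = 0.25):
  P(z) = (1 - 0.25 z)(1 + (0.3) z + (0.63) z^2)
  [check: z-coef 0.3 - (0.25) = 0.05; z^2-coef 0.63 - (0.25)(0.3) = 0.555; z^3-coef -(0.25)(0.63) = -0.1575.]
Remaining roots from the quadratic factor 1 + (0.3) z + (0.63) z^2:
  Set 1 + (0.3) z + (0.63) z^2 = 0, i.e. a z^2 + b z + c = 0 with a = 0.63, b = 0.3, c = 1.
  Discriminant D = b^2 - 4ac = (0.3)^2 - 4*(0.63)*1 = 0.09 - (2.52) = -2.43.
  D < 0, so the roots are the complex-conjugate pair z = (-b +/- i sqrt(-D)) / (2a) = -0.2381 +/- 1.2372i.
  For a conjugate pair |z|^2 = z * conj(z) = (product of roots) = c/a = 1/(0.63) = 1.587302, so |z| = sqrt(1.587302) = 1.2599 for both roots.
Moduli of all roots: 4.0000, 1.2599, 1.2599.
All moduli strictly greater than 1? Yes.
Verdict: Stationary.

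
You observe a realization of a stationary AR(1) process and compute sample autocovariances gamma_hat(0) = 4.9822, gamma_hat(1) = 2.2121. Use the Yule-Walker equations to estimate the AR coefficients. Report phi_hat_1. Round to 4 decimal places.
\hat\phi_{1} = 0.4440

The Yule-Walker equations for an AR(p) process read, in matrix form,
  Gamma_p phi = r_p,   with   (Gamma_p)_{ij} = gamma(|i - j|),
                       (r_p)_i = gamma(i),   i,j = 1..p.
Substitute the sample gammas (Toeplitz matrix and right-hand side of size 1):
  Gamma_p = [[4.9822]]
  r_p     = [2.2121]
With p = 1 this is the single equation gamma(0) phi_1 = gamma(1):
  phi_hat_1 = gamma(1) / gamma(0) = 2.2121 / 4.9822 = 0.4440.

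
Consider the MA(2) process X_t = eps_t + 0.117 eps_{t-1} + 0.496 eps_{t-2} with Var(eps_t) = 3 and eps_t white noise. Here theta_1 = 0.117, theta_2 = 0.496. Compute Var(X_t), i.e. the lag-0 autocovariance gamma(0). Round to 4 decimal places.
\gamma(0) = 3.7791

For an MA(q) process X_t = eps_t + sum_i theta_i eps_{t-i} with
Var(eps_t) = sigma^2, the variance is
  gamma(0) = sigma^2 * (1 + sum_i theta_i^2).
  sum_i theta_i^2 = (0.117)^2 + (0.496)^2 = 0.013689 + 0.246016 = 0.259705.
  gamma(0) = 3 * (1 + 0.259705) = 3 * 1.259705 = 3.779115, which rounds to 3.7791.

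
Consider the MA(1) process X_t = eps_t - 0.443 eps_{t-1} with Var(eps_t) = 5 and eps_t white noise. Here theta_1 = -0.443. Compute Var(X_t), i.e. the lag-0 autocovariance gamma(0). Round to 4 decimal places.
\gamma(0) = 5.9812

For an MA(q) process X_t = eps_t + sum_i theta_i eps_{t-i} with
Var(eps_t) = sigma^2, the variance is
  gamma(0) = sigma^2 * (1 + sum_i theta_i^2).
  sum_i theta_i^2 = (-0.443)^2 = 0.196249.
  gamma(0) = 5 * (1 + 0.196249) = 5 * 1.196249 = 5.981245, which rounds to 5.9812.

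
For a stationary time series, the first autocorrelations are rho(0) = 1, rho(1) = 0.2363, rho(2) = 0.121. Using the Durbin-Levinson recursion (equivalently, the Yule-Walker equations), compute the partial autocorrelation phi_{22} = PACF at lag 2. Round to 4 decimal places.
\phi_{22} = 0.0690

The PACF at lag k is phi_{kk}, the last component of the solution
to the Yule-Walker system G_k phi = r_k where
  (G_k)_{ij} = rho(|i - j|), (r_k)_i = rho(i), i,j = 1..k.
Equivalently, Durbin-Levinson gives phi_{kk} iteratively:
  phi_{11} = rho(1)
  phi_{kk} = [rho(k) - sum_{j=1..k-1} phi_{k-1,j} rho(k-j)]
            / [1 - sum_{j=1..k-1} phi_{k-1,j} rho(j)],
  phi_{k,j} = phi_{k-1,j} - phi_{kk} phi_{k-1,k-j},  j = 1..k-1.
Step k = 1:
  phi_11 = rho(1) = 0.2363.
Step k = 2:
  phi_22 = [rho(2) - phi_11 rho(1)] / [1 - phi_11 rho(1)] = [0.121 - (0.2363)(0.2363)] / [1 - (0.2363)(0.2363)]
         = 0.06516231 / 0.94416231 = 0.069.
Therefore phi_{22} = 0.0690.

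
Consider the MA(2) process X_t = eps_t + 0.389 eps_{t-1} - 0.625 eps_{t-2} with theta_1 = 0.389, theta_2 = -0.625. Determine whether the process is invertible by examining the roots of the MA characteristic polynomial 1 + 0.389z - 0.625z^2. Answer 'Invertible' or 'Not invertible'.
\text{Not invertible}

The MA(q) characteristic polynomial is P(z) = 1 + 0.389z - 0.625z^2.
Invertibility requires all roots to lie outside the unit circle, i.e. |z| > 1 for every root.
Set 1 + (0.389) z + (-0.625) z^2 = 0, i.e. a z^2 + b z + c = 0 with a = -0.625, b = 0.389, c = 1.
Discriminant D = b^2 - 4ac = (0.389)^2 - 4*(-0.625)*1 = 0.151321 - (-2.5) = 2.651321.
D >= 0, so the roots are real: z = (-b +/- sqrt(D)) / (2a) = (-0.389 +/- 1.628288) / (-1.25).
  z_1 = (-0.389 + 1.628288) / (-1.25) = -0.9914,   |z_1| = 0.9914.
  z_2 = (-0.389 - 1.628288) / (-1.25) = 1.6138,   |z_2| = 1.6138.
Moduli of all roots: 0.9914, 1.6138.
All moduli strictly greater than 1? No.
Verdict: Not invertible.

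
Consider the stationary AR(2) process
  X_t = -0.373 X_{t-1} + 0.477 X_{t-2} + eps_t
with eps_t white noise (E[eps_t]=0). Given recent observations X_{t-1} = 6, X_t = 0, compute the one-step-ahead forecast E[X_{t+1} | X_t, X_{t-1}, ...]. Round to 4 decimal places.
E[X_{t+1} \mid \mathcal F_t] = 2.8620

For an AR(p) model X_t = c + sum_i phi_i X_{t-i} + eps_t, the
one-step-ahead conditional mean is
  E[X_{t+1} | X_t, ...] = c + sum_i phi_i X_{t+1-i}.
Substitute known values:
  E[X_{t+1} | ...] = (-0.373) * (0) + (0.477) * (6)
                   = 2.8620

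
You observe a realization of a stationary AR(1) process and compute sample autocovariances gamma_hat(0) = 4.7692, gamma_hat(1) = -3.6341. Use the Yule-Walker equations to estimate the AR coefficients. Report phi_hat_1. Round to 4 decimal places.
\hat\phi_{1} = -0.7620

The Yule-Walker equations for an AR(p) process read, in matrix form,
  Gamma_p phi = r_p,   with   (Gamma_p)_{ij} = gamma(|i - j|),
                       (r_p)_i = gamma(i),   i,j = 1..p.
Substitute the sample gammas (Toeplitz matrix and right-hand side of size 1):
  Gamma_p = [[4.7692]]
  r_p     = [-3.6341]
With p = 1 this is the single equation gamma(0) phi_1 = gamma(1):
  phi_hat_1 = gamma(1) / gamma(0) = -3.6341 / 4.7692 = -0.7620.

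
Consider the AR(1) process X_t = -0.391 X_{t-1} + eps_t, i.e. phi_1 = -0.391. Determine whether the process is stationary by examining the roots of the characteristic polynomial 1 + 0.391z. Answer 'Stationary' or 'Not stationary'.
\text{Stationary}

The AR(p) characteristic polynomial is P(z) = 1 + 0.391z.
Stationarity requires all roots to lie outside the unit circle, i.e. |z| > 1 for every root.
This is linear in z: 1 + (0.391) z = 0  =>  z = -1/(0.391) = -2.557545,  |z| = 2.557545.
Moduli of all roots: 2.5575.
All moduli strictly greater than 1? Yes.
Verdict: Stationary.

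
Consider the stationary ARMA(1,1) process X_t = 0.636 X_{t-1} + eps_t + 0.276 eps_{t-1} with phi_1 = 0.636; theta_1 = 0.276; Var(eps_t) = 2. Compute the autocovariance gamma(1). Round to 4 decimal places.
\gamma(1) = 3.6006

Multiply the model equation by X_{t-k} and take expectations. With theta_0 = psi_0 = 1 and psi_j the MA(infinity) weights, this gives
  gamma(k) - sum_i phi_i gamma(k-i) = c_k,
  c_k = sigma^2 * sum_{j=k..q} theta_j psi_{j-k}   (c_k = 0 for k > q),
using gamma(-m) = gamma(m).
psi-weights needed (psi_j = theta_j + sum_i phi_i psi_{j-i}):
  psi_1 = theta_1 + phi_1 = 0.276 + (0.636) = 0.912
Right-hand sides:
  c_0 = sigma^2 (1 + theta_1 psi_1) = 2 * (1 + (0.276)(0.912)) = 2 * 1.251712 = 2.503424
  c_1 = sigma^2 theta_1 = 2 * (0.276) = 0.552
  c_2 = 0
Equations for k = 0 and k = 1 (AR order 1):
  gamma(0) = phi_1 gamma(1) + c_0
  gamma(1) = phi_1 gamma(0) + c_1
Substituting the second into the first: gamma(0) (1 - phi_1^2) = c_0 + phi_1 c_1, so
  gamma(0) = (c_0 + phi_1 c_1) / (1 - phi_1^2) = (2.503424 + (0.636)(0.552)) / (1 - (0.636)^2) = 2.854496 / 0.595504 = 4.793412.
  gamma(1) = phi_1 gamma(0) + c_1 = (0.636)(4.793412) + (0.552) = 3.60061.
Therefore gamma(1) = 3.6006 (to 4 decimal places).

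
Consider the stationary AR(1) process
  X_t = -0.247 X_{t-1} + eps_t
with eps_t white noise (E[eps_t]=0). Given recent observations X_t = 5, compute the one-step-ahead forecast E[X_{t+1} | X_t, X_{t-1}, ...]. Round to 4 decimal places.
E[X_{t+1} \mid \mathcal F_t] = -1.2350

For an AR(p) model X_t = c + sum_i phi_i X_{t-i} + eps_t, the
one-step-ahead conditional mean is
  E[X_{t+1} | X_t, ...] = c + sum_i phi_i X_{t+1-i}.
Substitute known values:
  E[X_{t+1} | ...] = (-0.247) * (5)
                   = -1.2350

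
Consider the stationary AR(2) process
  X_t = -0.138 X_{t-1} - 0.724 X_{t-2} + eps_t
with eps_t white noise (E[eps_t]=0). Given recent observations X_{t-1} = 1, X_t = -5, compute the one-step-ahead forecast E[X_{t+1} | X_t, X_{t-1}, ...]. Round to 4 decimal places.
E[X_{t+1} \mid \mathcal F_t] = -0.0340

For an AR(p) model X_t = c + sum_i phi_i X_{t-i} + eps_t, the
one-step-ahead conditional mean is
  E[X_{t+1} | X_t, ...] = c + sum_i phi_i X_{t+1-i}.
Substitute known values:
  E[X_{t+1} | ...] = (-0.138) * (-5) + (-0.724) * (1)
                   = -0.0340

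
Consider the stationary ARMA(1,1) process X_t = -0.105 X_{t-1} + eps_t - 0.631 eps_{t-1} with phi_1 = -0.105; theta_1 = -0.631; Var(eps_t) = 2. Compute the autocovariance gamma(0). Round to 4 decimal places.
\gamma(0) = 3.0955

Multiply the model equation by X_{t-k} and take expectations. With theta_0 = psi_0 = 1 and psi_j the MA(infinity) weights, this gives
  gamma(k) - sum_i phi_i gamma(k-i) = c_k,
  c_k = sigma^2 * sum_{j=k..q} theta_j psi_{j-k}   (c_k = 0 for k > q),
using gamma(-m) = gamma(m).
psi-weights needed (psi_j = theta_j + sum_i phi_i psi_{j-i}):
  psi_1 = theta_1 + phi_1 = -0.631 + (-0.105) = -0.736
Right-hand sides:
  c_0 = sigma^2 (1 + theta_1 psi_1) = 2 * (1 + (-0.631)(-0.736)) = 2 * 1.464416 = 2.928832
  c_1 = sigma^2 theta_1 = 2 * (-0.631) = -1.262
  c_2 = 0
Equations for k = 0 and k = 1 (AR order 1):
  gamma(0) = phi_1 gamma(1) + c_0
  gamma(1) = phi_1 gamma(0) + c_1
Substituting the second into the first: gamma(0) (1 - phi_1^2) = c_0 + phi_1 c_1, so
  gamma(0) = (c_0 + phi_1 c_1) / (1 - phi_1^2) = (2.928832 + (-0.105)(-1.262)) / (1 - (-0.105)^2) = 3.061342 / 0.988975 = 3.09547.
Therefore gamma(0) = 3.0955 (to 4 decimal places).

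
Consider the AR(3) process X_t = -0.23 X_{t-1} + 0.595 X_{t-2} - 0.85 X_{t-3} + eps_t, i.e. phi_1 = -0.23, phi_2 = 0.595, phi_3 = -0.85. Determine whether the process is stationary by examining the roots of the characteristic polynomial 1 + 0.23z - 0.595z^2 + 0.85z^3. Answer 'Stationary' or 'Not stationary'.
\text{Not stationary}

The AR(p) characteristic polynomial is P(z) = 1 + 0.23z - 0.595z^2 + 0.85z^3.
Stationarity requires all roots to lie outside the unit circle, i.e. |z| > 1 for every root.
Degree 3: look for a simple real root z0 first, then factor out (1 - z/z0) and solve the remaining quadratic.
Testing z0 = -0.8: P(-0.8) = 1 + (0.23)(-0.8) + (-0.595)(-0.8)^2 + (0.85)(-0.8)^3
  = 1 + (-0.184) + (-0.3808) + (-0.4352) = 0.  So z_0 = -0.8 is a root, |z_0| = 0.8.
Divide out the factor (1 + 1.25 z) = (1 - z/z0) (since 1/z0 = -1.25):
  P(z) = (1 + 1.25 z)(1 + (-1.02) z + (0.68) z^2)
  [check: z-coef -1.02 - (-1.25) = 0.23; z^2-coef 0.68 - (-1.25)(-1.02) = -0.595; z^3-coef -(-1.25)(0.68) = 0.85.]
Remaining roots from the quadratic factor 1 + (-1.02) z + (0.68) z^2:
  Set 1 + (-1.02) z + (0.68) z^2 = 0, i.e. a z^2 + b z + c = 0 with a = 0.68, b = -1.02, c = 1.
  Discriminant D = b^2 - 4ac = (-1.02)^2 - 4*(0.68)*1 = 1.0404 - (2.72) = -1.6796.
  D < 0, so the roots are the complex-conjugate pair z = (-b +/- i sqrt(-D)) / (2a) = 0.75 +/- 0.9529i.
  For a conjugate pair |z|^2 = z * conj(z) = (product of roots) = c/a = 1/(0.68) = 1.470588, so |z| = sqrt(1.470588) = 1.2127 for both roots.
Moduli of all roots: 0.8000, 1.2127, 1.2127.
All moduli strictly greater than 1? No.
Verdict: Not stationary.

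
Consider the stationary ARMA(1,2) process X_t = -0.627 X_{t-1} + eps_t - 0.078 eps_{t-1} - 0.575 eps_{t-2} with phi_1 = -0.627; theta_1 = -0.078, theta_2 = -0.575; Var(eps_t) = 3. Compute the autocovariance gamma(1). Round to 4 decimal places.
\gamma(1) = -1.8886

Multiply the model equation by X_{t-k} and take expectations. With theta_0 = psi_0 = 1 and psi_j the MA(infinity) weights, this gives
  gamma(k) - sum_i phi_i gamma(k-i) = c_k,
  c_k = sigma^2 * sum_{j=k..q} theta_j psi_{j-k}   (c_k = 0 for k > q),
using gamma(-m) = gamma(m).
psi-weights needed (psi_j = theta_j + sum_i phi_i psi_{j-i}):
  psi_1 = theta_1 + phi_1 = -0.078 + (-0.627) = -0.705
  psi_2 = theta_2 + phi_1 psi_1 = -0.575 + (-0.627)(-0.705) = -0.132965
Right-hand sides:
  c_0 = sigma^2 (1 + theta_1 psi_1 + theta_2 psi_2) = 3 * (1 + (-0.078)(-0.705) + (-0.575)(-0.132965)) = 3 * 1.131445 = 3.394335
  c_1 = sigma^2 (theta_1 + theta_2 psi_1) = 3 * (-0.078 + (-0.575)(-0.705)) = 0.982125
  c_2 = sigma^2 theta_2 = 3 * (-0.575) = -1.725
Equations for k = 0 and k = 1 (AR order 1):
  gamma(0) = phi_1 gamma(1) + c_0
  gamma(1) = phi_1 gamma(0) + c_1
Substituting the second into the first: gamma(0) (1 - phi_1^2) = c_0 + phi_1 c_1, so
  gamma(0) = (c_0 + phi_1 c_1) / (1 - phi_1^2) = (3.394335 + (-0.627)(0.982125)) / (1 - (-0.627)^2) = 2.778542 / 0.606871 = 4.578473.
  gamma(1) = phi_1 gamma(0) + c_1 = (-0.627)(4.578473) + (0.982125) = -1.888577.
Therefore gamma(1) = -1.8886 (to 4 decimal places).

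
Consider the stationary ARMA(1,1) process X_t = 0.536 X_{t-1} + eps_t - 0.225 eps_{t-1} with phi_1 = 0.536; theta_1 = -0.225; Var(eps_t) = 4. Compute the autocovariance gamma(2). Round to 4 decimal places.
\gamma(2) = 0.8227

Multiply the model equation by X_{t-k} and take expectations. With theta_0 = psi_0 = 1 and psi_j the MA(infinity) weights, this gives
  gamma(k) - sum_i phi_i gamma(k-i) = c_k,
  c_k = sigma^2 * sum_{j=k..q} theta_j psi_{j-k}   (c_k = 0 for k > q),
using gamma(-m) = gamma(m).
psi-weights needed (psi_j = theta_j + sum_i phi_i psi_{j-i}):
  psi_1 = theta_1 + phi_1 = -0.225 + (0.536) = 0.311
Right-hand sides:
  c_0 = sigma^2 (1 + theta_1 psi_1) = 4 * (1 + (-0.225)(0.311)) = 4 * 0.930025 = 3.7201
  c_1 = sigma^2 theta_1 = 4 * (-0.225) = -0.9
  c_2 = 0
Equations for k = 0 and k = 1 (AR order 1):
  gamma(0) = phi_1 gamma(1) + c_0
  gamma(1) = phi_1 gamma(0) + c_1
Substituting the second into the first: gamma(0) (1 - phi_1^2) = c_0 + phi_1 c_1, so
  gamma(0) = (c_0 + phi_1 c_1) / (1 - phi_1^2) = (3.7201 + (0.536)(-0.9)) / (1 - (0.536)^2) = 3.2377 / 0.712704 = 4.54284.
  gamma(1) = phi_1 gamma(0) + c_1 = (0.536)(4.54284) + (-0.9) = 1.534962.
For k = 2 (> q): gamma(2) = phi_1 gamma(1) = (0.536)(1.534962) = 0.82274.
Therefore gamma(2) = 0.8227 (to 4 decimal places).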